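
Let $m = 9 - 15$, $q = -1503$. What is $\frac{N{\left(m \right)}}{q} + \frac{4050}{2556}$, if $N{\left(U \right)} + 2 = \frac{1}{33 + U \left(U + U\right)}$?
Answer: $\frac{35538053}{22409730} \approx 1.5858$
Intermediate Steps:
$m = -6$
$N{\left(U \right)} = -2 + \frac{1}{33 + 2 U^{2}}$ ($N{\left(U \right)} = -2 + \frac{1}{33 + U \left(U + U\right)} = -2 + \frac{1}{33 + U 2 U} = -2 + \frac{1}{33 + 2 U^{2}}$)
$\frac{N{\left(m \right)}}{q} + \frac{4050}{2556} = \frac{\frac{1}{33 + 2 \left(-6\right)^{2}} \left(-65 - 4 \left(-6\right)^{2}\right)}{-1503} + \frac{4050}{2556} = \frac{-65 - 144}{33 + 2 \cdot 36} \left(- \frac{1}{1503}\right) + 4050 \cdot \frac{1}{2556} = \frac{-65 - 144}{33 + 72} \left(- \frac{1}{1503}\right) + \frac{225}{142} = \frac{1}{105} \left(-209\right) \left(- \frac{1}{1503}\right) + \frac{225}{142} = \left(- \frac{209}{105}\right) \left(- \frac{1}{1503}\right) + \frac{225}{142} = \frac{209}{157815} + \frac{225}{142} = \frac{35538053}{22409730}$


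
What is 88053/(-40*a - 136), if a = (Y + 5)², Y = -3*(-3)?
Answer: -88053/7976 ≈ -11.040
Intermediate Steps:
Y = 9
a = 196 (a = (9 + 5)² = 14² = 196)
88053/(-40*a - 136) = 88053/(-40*196 - 136) = 88053/(-7840 - 136) = 88053/(-7976) = 88053*(-1/7976) = -88053/7976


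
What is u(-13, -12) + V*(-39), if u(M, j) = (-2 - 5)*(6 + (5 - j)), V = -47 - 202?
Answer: 9550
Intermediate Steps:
V = -249
u(M, j) = -77 + 7*j (u(M, j) = -7*(11 - j) = -77 + 7*j)
u(-13, -12) + V*(-39) = (-77 + 7*(-12)) - 249*(-39) = (-77 - 84) + 9711 = -161 + 9711 = 9550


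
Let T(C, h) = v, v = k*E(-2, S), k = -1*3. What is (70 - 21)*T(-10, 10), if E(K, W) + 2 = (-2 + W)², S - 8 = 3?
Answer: -11613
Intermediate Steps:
S = 11 (S = 8 + 3 = 11)
E(K, W) = -2 + (-2 + W)²
k = -3
v = -237 (v = -3*(-2 + (-2 + 11)²) = -3*(-2 + 9²) = -3*(-2 + 81) = -3*79 = -237)
T(C, h) = -237
(70 - 21)*T(-10, 10) = (70 - 21)*(-237) = 49*(-237) = -11613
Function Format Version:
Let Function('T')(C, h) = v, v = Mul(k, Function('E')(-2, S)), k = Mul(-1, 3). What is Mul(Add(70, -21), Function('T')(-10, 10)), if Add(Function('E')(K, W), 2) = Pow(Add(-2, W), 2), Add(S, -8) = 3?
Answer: -11613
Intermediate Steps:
S = 11 (S = Add(8, 3) = 11)
Function('E')(K, W) = Add(-2, Pow(Add(-2, W), 2))
k = -3
v = -237 (v = Mul(-3, Add(-2, Pow(Add(-2, 11), 2))) = Mul(-3, Add(-2, Pow(9, 2))) = Mul(-3, Add(-2, 81)) = Mul(-3, 79) = -237)
Function('T')(C, h) = -237
Mul(Add(70, -21), Function('T')(-10, 10)) = Mul(Add(70, -21), -237) = Mul(49, -237) = -11613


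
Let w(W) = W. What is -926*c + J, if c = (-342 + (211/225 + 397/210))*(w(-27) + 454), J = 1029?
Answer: 30174798538/225 ≈ 1.3411e+8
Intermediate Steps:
c = -65171851/450 (c = (-342 + (211/225 + 397/210))*(-27 + 454) = (-342 + (211*(1/225) + 397*(1/210)))*427 = (-342 + (211/225 + 397/210))*427 = (-342 + 8909/3150)*427 = -1068391/3150*427 = -65171851/450 ≈ -1.4483e+5)
-926*c + J = -926*(-65171851/450) + 1029 = 30174567013/225 + 1029 = 30174798538/225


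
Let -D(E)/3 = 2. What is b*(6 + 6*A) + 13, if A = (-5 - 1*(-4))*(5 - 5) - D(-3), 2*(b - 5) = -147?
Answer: -2864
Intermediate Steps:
b = -137/2 (b = 5 + (1/2)*(-147) = 5 - 147/2 = -137/2 ≈ -68.500)
D(E) = -6 (D(E) = -3*2 = -6)
A = 6 (A = (-5 - 1*(-4))*(5 - 5) - 1*(-6) = (-5 + 4)*0 + 6 = -1*0 + 6 = 0 + 6 = 6)
b*(6 + 6*A) + 13 = -137*(6 + 6*6)/2 + 13 = -137*(6 + 36)/2 + 13 = -137/2*42 + 13 = -2877 + 13 = -2864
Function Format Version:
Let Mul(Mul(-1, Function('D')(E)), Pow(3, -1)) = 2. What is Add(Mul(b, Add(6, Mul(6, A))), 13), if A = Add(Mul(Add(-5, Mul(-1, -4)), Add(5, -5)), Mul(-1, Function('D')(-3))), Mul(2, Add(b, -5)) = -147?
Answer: -2864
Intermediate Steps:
b = Rational(-137, 2) (b = Add(5, Mul(Rational(1, 2), -147)) = Add(5, Rational(-147, 2)) = Rational(-137, 2) ≈ -68.500)
Function('D')(E) = -6 (Function('D')(E) = Mul(-3, 2) = -6)
A = 6 (A = Add(Mul(Add(-5, Mul(-1, -4)), Add(5, -5)), Mul(-1, -6)) = Add(Mul(Add(-5, 4), 0), 6) = Add(Mul(-1, 0), 6) = Add(0, 6) = 6)
Add(Mul(b, Add(6, Mul(6, A))), 13) = Add(Mul(Rational(-137, 2), Add(6, Mul(6, 6))), 13) = Add(Mul(Rational(-137, 2), Add(6, 36)), 13) = Add(Mul(Rational(-137, 2), 42), 13) = Add(-2877, 13) = -2864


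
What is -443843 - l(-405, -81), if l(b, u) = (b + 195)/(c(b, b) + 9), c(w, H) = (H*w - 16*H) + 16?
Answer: -7568854658/17053 ≈ -4.4384e+5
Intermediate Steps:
c(w, H) = 16 - 16*H + H*w (c(w, H) = (-16*H + H*w) + 16 = 16 - 16*H + H*w)
l(b, u) = (195 + b)/(25 + b² - 16*b) (l(b, u) = (b + 195)/((16 - 16*b + b*b) + 9) = (195 + b)/((16 - 16*b + b²) + 9) = (195 + b)/((16 + b² - 16*b) + 9) = (195 + b)/(25 + b² - 16*b))
-443843 - l(-405, -81) = -443843 - (195 - 405)/(25 + (-405)² - 16*(-405)) = -443843 - (-210)/(25 + 164025 + 6480) = -443843 - (-210)/170530 = -443843 - 1*(-21/17053) = -443843 + 21/17053 = -7568854658/17053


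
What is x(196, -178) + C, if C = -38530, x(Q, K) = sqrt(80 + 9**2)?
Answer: -38530 + sqrt(161) ≈ -38517.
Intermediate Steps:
x(Q, K) = sqrt(161) (x(Q, K) = sqrt(80 + 81) = sqrt(161))
x(196, -178) + C = sqrt(161) - 38530 = -38530 + sqrt(161)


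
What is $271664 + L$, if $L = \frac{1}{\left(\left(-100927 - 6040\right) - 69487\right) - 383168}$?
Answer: $\frac{152029151007}{559622} \approx 2.7166 \cdot 10^{5}$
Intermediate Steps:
$L = - \frac{1}{559622}$ ($L = \frac{1}{\left(-106967 - 69487\right) - 383168} = \frac{1}{-176454 - 383168} = \frac{1}{-559622} = - \frac{1}{559622} \approx -1.7869 \cdot 10^{-6}$)
$271664 + L = 271664 - \frac{1}{559622} = \frac{152029151007}{559622}$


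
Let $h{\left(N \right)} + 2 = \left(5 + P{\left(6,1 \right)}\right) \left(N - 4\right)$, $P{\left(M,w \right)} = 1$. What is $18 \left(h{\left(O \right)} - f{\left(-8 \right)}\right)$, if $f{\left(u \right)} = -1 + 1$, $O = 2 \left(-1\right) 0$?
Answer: $-468$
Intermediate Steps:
$O = 0$ ($O = \left(-2\right) 0 = 0$)
$f{\left(u \right)} = 0$
$h{\left(N \right)} = -26 + 6 N$ ($h{\left(N \right)} = -2 + \left(5 + 1\right) \left(N - 4\right) = -2 + 6 \left(-4 + N\right) = -2 + \left(-24 + 6 N\right) = -26 + 6 N$)
$18 \left(h{\left(O \right)} - f{\left(-8 \right)}\right) = 18 \left(\left(-26 + 6 \cdot 0\right) - 0\right) = 18 \left(\left(-26 + 0\right) + 0\right) = 18 \left(-26 + 0\right) = 18 \left(-26\right) = -468$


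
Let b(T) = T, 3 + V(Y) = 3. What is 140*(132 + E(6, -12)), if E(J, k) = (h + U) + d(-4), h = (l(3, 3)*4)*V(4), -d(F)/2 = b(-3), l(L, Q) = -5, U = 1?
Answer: 19460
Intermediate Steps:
V(Y) = 0 (V(Y) = -3 + 3 = 0)
d(F) = 6 (d(F) = -2*(-3) = 6)
h = 0 (h = -5*4*0 = -20*0 = 0)
E(J, k) = 7 (E(J, k) = (0 + 1) + 6 = 1 + 6 = 7)
140*(132 + E(6, -12)) = 140*(132 + 7) = 140*139 = 19460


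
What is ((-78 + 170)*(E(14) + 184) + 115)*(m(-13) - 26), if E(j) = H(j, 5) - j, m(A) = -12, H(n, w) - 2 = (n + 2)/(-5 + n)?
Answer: -5507074/9 ≈ -6.1190e+5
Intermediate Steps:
H(n, w) = 2 + (2 + n)/(-5 + n) (H(n, w) = 2 + (n + 2)/(-5 + n) = 2 + (2 + n)/(-5 + n))
E(j) = -j + (-8 + 3*j)/(-5 + j) (E(j) = (-8 + 3*j)/(-5 + j) - j = -j + (-8 + 3*j)/(-5 + j))
((-78 + 170)*(E(14) + 184) + 115)*(m(-13) - 26) = ((-78 + 170)*((-8 - 1*14**2 + 8*14)/(-5 + 14) + 184) + 115)*(-12 - 26) = (92*((-8 - 1*196 + 112)/9 + 184) + 115)*(-38) = (92*((-8 - 196 + 112)/9 + 184) + 115)*(-38) = (92*((1/9)*(-92) + 184) + 115)*(-38) = (92*(-92/9 + 184) + 115)*(-38) = (92*(1564/9) + 115)*(-38) = (143888/9 + 115)*(-38) = (144923/9)*(-38) = -5507074/9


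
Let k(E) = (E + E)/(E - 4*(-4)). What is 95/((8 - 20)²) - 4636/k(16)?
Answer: -667489/144 ≈ -4635.3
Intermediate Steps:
k(E) = 2*E/(16 + E) (k(E) = (2*E)/(E + 16) = (2*E)/(16 + E) = 2*E/(16 + E))
95/((8 - 20)²) - 4636/k(16) = 95/((8 - 20)²) - 4636/1 = 95/((-12)²) - 4636/1 = 95/144 - 4636/1 = 95*(1/144) - 4636/1 = 95/144 - 4636*1 = 95/144 - 4636 = -667489/144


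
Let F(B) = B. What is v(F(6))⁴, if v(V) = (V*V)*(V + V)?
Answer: 34828517376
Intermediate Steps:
v(V) = 2*V³ (v(V) = V²*(2*V) = 2*V³)
v(F(6))⁴ = (2*6³)⁴ = (2*216)⁴ = 432⁴ = 34828517376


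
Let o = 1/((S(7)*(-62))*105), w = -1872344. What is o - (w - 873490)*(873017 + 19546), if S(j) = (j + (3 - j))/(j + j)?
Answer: 3418907616396089/1395 ≈ 2.4508e+12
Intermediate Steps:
S(j) = 3/(2*j) (S(j) = 3/((2*j)) = 3*(1/(2*j)) = 3/(2*j))
o = -1/1395 (o = 1/((((3/2)/7)*(-62))*105) = 1/((((3/2)*(⅐))*(-62))*105) = 1/(((3/14)*(-62))*105) = 1/(-93/7*105) = 1/(-1395) = -1/1395 ≈ -0.00071685)
o - (w - 873490)*(873017 + 19546) = -1/1395 - (-1872344 - 873490)*(873017 + 19546) = -1/1395 - (-2745834)*892563 = -1/1395 - 1*(-2450829832542) = -1/1395 + 2450829832542 = 3418907616396089/1395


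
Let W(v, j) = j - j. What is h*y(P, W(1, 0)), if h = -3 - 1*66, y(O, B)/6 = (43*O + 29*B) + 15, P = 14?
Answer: -255438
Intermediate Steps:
W(v, j) = 0
y(O, B) = 90 + 174*B + 258*O (y(O, B) = 6*((43*O + 29*B) + 15) = 6*((29*B + 43*O) + 15) = 6*(15 + 29*B + 43*O) = 90 + 174*B + 258*O)
h = -69 (h = -3 - 66 = -69)
h*y(P, W(1, 0)) = -69*(90 + 174*0 + 258*14) = -69*(90 + 0 + 3612) = -69*3702 = -255438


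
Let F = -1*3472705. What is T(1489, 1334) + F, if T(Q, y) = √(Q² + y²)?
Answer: -3472705 + √3996677 ≈ -3.4707e+6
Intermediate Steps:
F = -3472705
T(1489, 1334) + F = √(1489² + 1334²) - 3472705 = √(2217121 + 1779556) - 3472705 = √3996677 - 3472705 = -3472705 + √3996677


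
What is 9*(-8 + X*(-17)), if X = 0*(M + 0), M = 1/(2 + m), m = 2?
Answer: -72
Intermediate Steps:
M = ¼ (M = 1/(2 + 2) = 1/4 = ¼ ≈ 0.25000)
X = 0 (X = 0*(¼ + 0) = 0*(¼) = 0)
9*(-8 + X*(-17)) = 9*(-8 + 0*(-17)) = 9*(-8 + 0) = 9*(-8) = -72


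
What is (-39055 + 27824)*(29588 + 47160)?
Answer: -861956788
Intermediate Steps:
(-39055 + 27824)*(29588 + 47160) = -11231*76748 = -861956788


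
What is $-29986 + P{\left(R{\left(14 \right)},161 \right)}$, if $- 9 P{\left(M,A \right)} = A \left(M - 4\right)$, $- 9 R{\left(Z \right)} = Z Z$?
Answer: $- \frac{2391514}{81} \approx -29525.0$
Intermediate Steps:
$R{\left(Z \right)} = - \frac{Z^{2}}{9}$ ($R{\left(Z \right)} = - \frac{Z Z}{9} = - \frac{Z^{2}}{9}$)
$P{\left(M,A \right)} = - \frac{A \left(-4 + M\right)}{9}$ ($P{\left(M,A \right)} = - \frac{A \left(M - 4\right)}{9} = - \frac{A \left(-4 + M\right)}{9}$)
$-29986 + P{\left(R{\left(14 \right)},161 \right)} = -29986 + \frac{1}{9} \cdot 161 \left(4 - - \frac{14^{2}}{9}\right) = -29986 + \frac{1}{9} \cdot 161 \left(4 - \left(- \frac{1}{9}\right) 196\right) = -29986 + \frac{1}{9} \cdot 161 \left(4 - - \frac{196}{9}\right) = -29986 + \frac{1}{9} \cdot 161 \left(4 + \frac{196}{9}\right) = -29986 + \frac{1}{9} \cdot 161 \cdot \frac{232}{9} = -29986 + \frac{37352}{81} = - \frac{2391514}{81}$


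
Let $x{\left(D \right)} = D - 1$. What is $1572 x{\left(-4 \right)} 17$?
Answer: $-133620$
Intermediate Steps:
$x{\left(D \right)} = -1 + D$
$1572 x{\left(-4 \right)} 17 = 1572 \left(-1 - 4\right) 17 = 1572 \left(\left(-5\right) 17\right) = 1572 \left(-85\right) = -133620$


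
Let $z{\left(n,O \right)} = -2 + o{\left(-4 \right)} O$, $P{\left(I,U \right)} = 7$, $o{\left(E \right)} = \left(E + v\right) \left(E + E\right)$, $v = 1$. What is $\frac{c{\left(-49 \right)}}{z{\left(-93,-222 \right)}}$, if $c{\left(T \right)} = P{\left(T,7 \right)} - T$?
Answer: $- \frac{28}{2665} \approx -0.010507$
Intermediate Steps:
$o{\left(E \right)} = 2 E \left(1 + E\right)$ ($o{\left(E \right)} = \left(E + 1\right) \left(E + E\right) = \left(1 + E\right) 2 E = 2 E \left(1 + E\right)$)
$z{\left(n,O \right)} = -2 + 24 O$ ($z{\left(n,O \right)} = -2 + 2 \left(-4\right) \left(1 - 4\right) O = -2 + 2 \left(-4\right) \left(-3\right) O = -2 + 24 O$)
$c{\left(T \right)} = 7 - T$
$\frac{c{\left(-49 \right)}}{z{\left(-93,-222 \right)}} = \frac{7 - -49}{-2 + 24 \left(-222\right)} = \frac{7 + 49}{-2 - 5328} = \frac{56}{-5330} = 56 \left(- \frac{1}{5330}\right) = - \frac{28}{2665}$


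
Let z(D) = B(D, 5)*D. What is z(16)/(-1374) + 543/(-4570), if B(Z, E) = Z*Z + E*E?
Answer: -10646401/3139590 ≈ -3.3910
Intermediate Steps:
B(Z, E) = E² + Z² (B(Z, E) = Z² + E² = E² + Z²)
z(D) = D*(25 + D²) (z(D) = (5² + D²)*D = (25 + D²)*D = D*(25 + D²))
z(16)/(-1374) + 543/(-4570) = (16*(25 + 16²))/(-1374) + 543/(-4570) = (16*(25 + 256))*(-1/1374) + 543*(-1/4570) = (16*281)*(-1/1374) - 543/4570 = 4496*(-1/1374) - 543/4570 = -2248/687 - 543/4570 = -10646401/3139590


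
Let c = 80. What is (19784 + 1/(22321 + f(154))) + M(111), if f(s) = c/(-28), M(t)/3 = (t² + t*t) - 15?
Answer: 14633001962/156227 ≈ 93665.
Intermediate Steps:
M(t) = -45 + 6*t² (M(t) = 3*((t² + t*t) - 15) = 3*((t² + t²) - 15) = 3*(2*t² - 15) = 3*(-15 + 2*t²) = -45 + 6*t²)
f(s) = -20/7 (f(s) = 80/(-28) = 80*(-1/28) = -20/7)
(19784 + 1/(22321 + f(154))) + M(111) = (19784 + 1/(22321 - 20/7)) + (-45 + 6*111²) = (19784 + 1/(156227/7)) + (-45 + 6*12321) = (19784 + 7/156227) + (-45 + 73926) = 3090794975/156227 + 73881 = 14633001962/156227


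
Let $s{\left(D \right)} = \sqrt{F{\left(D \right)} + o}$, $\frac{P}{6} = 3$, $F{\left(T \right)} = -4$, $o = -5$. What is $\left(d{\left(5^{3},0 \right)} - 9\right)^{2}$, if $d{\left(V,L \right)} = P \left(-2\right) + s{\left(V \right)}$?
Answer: $2016 - 270 i \approx 2016.0 - 270.0 i$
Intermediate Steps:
$P = 18$ ($P = 6 \cdot 3 = 18$)
$s{\left(D \right)} = 3 i$ ($s{\left(D \right)} = \sqrt{-4 - 5} = \sqrt{-9} = 3 i$)
$d{\left(V,L \right)} = -36 + 3 i$ ($d{\left(V,L \right)} = 18 \left(-2\right) + 3 i = -36 + 3 i$)
$\left(d{\left(5^{3},0 \right)} - 9\right)^{2} = \left(\left(-36 + 3 i\right) - 9\right)^{2} = \left(-45 + 3 i\right)^{2}$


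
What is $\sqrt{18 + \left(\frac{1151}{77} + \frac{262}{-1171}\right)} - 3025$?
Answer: $-3025 + \frac{\sqrt{266051529051}}{90167} \approx -3019.3$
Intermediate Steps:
$\sqrt{18 + \left(\frac{1151}{77} + \frac{262}{-1171}\right)} - 3025 = \sqrt{18 + \left(1151 \cdot \frac{1}{77} + 262 \left(- \frac{1}{1171}\right)\right)} - 3025 = \sqrt{18 + \left(\frac{1151}{77} - \frac{262}{1171}\right)} - 3025 = \sqrt{18 + \frac{1327647}{90167}} - 3025 = \sqrt{\frac{2950653}{90167}} - 3025 = \frac{\sqrt{266051529051}}{90167} - 3025 = -3025 + \frac{\sqrt{266051529051}}{90167}$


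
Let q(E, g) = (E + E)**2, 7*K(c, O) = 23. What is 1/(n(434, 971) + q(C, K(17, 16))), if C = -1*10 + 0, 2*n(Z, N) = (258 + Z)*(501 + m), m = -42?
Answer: 1/159214 ≈ 6.2809e-6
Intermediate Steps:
n(Z, N) = 59211 + 459*Z/2 (n(Z, N) = ((258 + Z)*(501 - 42))/2 = ((258 + Z)*459)/2 = (118422 + 459*Z)/2 = 59211 + 459*Z/2)
K(c, O) = 23/7 (K(c, O) = (1/7)*23 = 23/7)
C = -10 (C = -10 + 0 = -10)
q(E, g) = 4*E**2 (q(E, g) = (2*E)**2 = 4*E**2)
1/(n(434, 971) + q(C, K(17, 16))) = 1/((59211 + (459/2)*434) + 4*(-10)**2) = 1/((59211 + 99603) + 4*100) = 1/(158814 + 400) = 1/159214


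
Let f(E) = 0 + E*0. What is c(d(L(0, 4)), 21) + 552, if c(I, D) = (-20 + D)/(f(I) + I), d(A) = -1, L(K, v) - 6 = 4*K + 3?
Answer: 551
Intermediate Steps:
L(K, v) = 9 + 4*K (L(K, v) = 6 + (4*K + 3) = 6 + (3 + 4*K) = 9 + 4*K)
f(E) = 0 (f(E) = 0 + 0 = 0)
c(I, D) = (-20 + D)/I (c(I, D) = (-20 + D)/(0 + I) = (-20 + D)/I)
c(d(L(0, 4)), 21) + 552 = (-20 + 21)/(-1) + 552 = -1*1 + 552 = -1 + 552 = 551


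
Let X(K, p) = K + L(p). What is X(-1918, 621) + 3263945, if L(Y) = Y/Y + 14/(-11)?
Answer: 35882294/11 ≈ 3.2620e+6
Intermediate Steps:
L(Y) = -3/11 (L(Y) = 1 + 14*(-1/11) = 1 - 14/11 = -3/11)
X(K, p) = -3/11 + K (X(K, p) = K - 3/11 = -3/11 + K)
X(-1918, 621) + 3263945 = (-3/11 - 1918) + 3263945 = -21101/11 + 3263945 = 35882294/11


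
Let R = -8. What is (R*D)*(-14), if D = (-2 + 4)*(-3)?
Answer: -672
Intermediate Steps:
D = -6 (D = 2*(-3) = -6)
(R*D)*(-14) = -8*(-6)*(-14) = 48*(-14) = -672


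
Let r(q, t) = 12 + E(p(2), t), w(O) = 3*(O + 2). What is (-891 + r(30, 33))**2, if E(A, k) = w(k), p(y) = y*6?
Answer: 599076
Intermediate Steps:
w(O) = 6 + 3*O (w(O) = 3*(2 + O) = 6 + 3*O)
p(y) = 6*y
E(A, k) = 6 + 3*k
r(q, t) = 18 + 3*t (r(q, t) = 12 + (6 + 3*t) = 18 + 3*t)
(-891 + r(30, 33))**2 = (-891 + (18 + 3*33))**2 = (-891 + (18 + 99))**2 = (-891 + 117)**2 = (-774)**2 = 599076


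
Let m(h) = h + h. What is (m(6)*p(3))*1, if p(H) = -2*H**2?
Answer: -216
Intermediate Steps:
m(h) = 2*h
(m(6)*p(3))*1 = ((2*6)*(-2*3**2))*1 = (12*(-2*9))*1 = (12*(-18))*1 = -216*1 = -216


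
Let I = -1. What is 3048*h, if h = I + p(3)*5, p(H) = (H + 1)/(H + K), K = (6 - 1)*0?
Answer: 17272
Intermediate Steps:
K = 0 (K = 5*0 = 0)
p(H) = (1 + H)/H (p(H) = (H + 1)/(H + 0) = (1 + H)/H)
h = 17/3 (h = -1 + ((1 + 3)/3)*5 = -1 + ((1/3)*4)*5 = -1 + (4/3)*5 = -1 + 20/3 = 17/3 ≈ 5.6667)
3048*h = 3048*(17/3) = 17272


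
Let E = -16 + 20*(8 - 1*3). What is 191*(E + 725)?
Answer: 154519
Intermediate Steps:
E = 84 (E = -16 + 20*(8 - 3) = -16 + 20*5 = -16 + 100 = 84)
191*(E + 725) = 191*(84 + 725) = 191*809 = 154519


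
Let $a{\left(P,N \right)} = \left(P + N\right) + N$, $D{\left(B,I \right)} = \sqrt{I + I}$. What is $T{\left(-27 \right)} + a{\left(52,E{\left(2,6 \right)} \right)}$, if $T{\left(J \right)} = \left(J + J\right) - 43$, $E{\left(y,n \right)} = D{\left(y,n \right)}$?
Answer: $-45 + 4 \sqrt{3} \approx -38.072$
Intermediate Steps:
$D{\left(B,I \right)} = \sqrt{2} \sqrt{I}$ ($D{\left(B,I \right)} = \sqrt{2 I} = \sqrt{2} \sqrt{I}$)
$E{\left(y,n \right)} = \sqrt{2} \sqrt{n}$
$T{\left(J \right)} = -43 + 2 J$ ($T{\left(J \right)} = 2 J - 43 = -43 + 2 J$)
$a{\left(P,N \right)} = P + 2 N$ ($a{\left(P,N \right)} = \left(N + P\right) + N = P + 2 N$)
$T{\left(-27 \right)} + a{\left(52,E{\left(2,6 \right)} \right)} = \left(-43 + 2 \left(-27\right)\right) + \left(52 + 2 \sqrt{2} \sqrt{6}\right) = \left(-43 - 54\right) + \left(52 + 2 \cdot 2 \sqrt{3}\right) = -97 + \left(52 + 4 \sqrt{3}\right) = -45 + 4 \sqrt{3}$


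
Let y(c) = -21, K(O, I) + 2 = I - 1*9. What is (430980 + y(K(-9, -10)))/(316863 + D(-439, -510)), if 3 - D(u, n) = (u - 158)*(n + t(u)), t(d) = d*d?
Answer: 143653/38355611 ≈ 0.0037453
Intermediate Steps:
K(O, I) = -11 + I (K(O, I) = -2 + (I - 1*9) = -2 + (I - 9) = -2 + (-9 + I) = -11 + I)
t(d) = d**2
D(u, n) = 3 - (-158 + u)*(n + u**2) (D(u, n) = 3 - (u - 158)*(n + u**2) = 3 - (-158 + u)*(n + u**2))
(430980 + y(K(-9, -10)))/(316863 + D(-439, -510)) = (430980 - 21)/(316863 + (3 - 1*(-439)**3 + 158*(-510) + 158*(-439)**2 - 1*(-510)*(-439))) = 430959/(316863 + (3 - 1*(-84604519) - 80580 + 158*192721 - 223890)) = 430959/(316863 + (3 + 84604519 - 80580 + 30449918 - 223890)) = 430959/(316863 + 114749970) = 430959/115066833 = 430959*(1/115066833) = 143653/38355611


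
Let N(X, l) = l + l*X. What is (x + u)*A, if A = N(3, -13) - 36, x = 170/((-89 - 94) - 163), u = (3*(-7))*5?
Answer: 1606000/173 ≈ 9283.2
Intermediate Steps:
N(X, l) = l + X*l
u = -105 (u = -21*5 = -105)
x = -85/173 (x = 170/(-183 - 163) = 170/(-346) = 170*(-1/346) = -85/173 ≈ -0.49133)
A = -88 (A = -13*(1 + 3) - 36 = -13*4 - 36 = -52 - 36 = -88)
(x + u)*A = (-85/173 - 105)*(-88) = -18250/173*(-88) = 1606000/173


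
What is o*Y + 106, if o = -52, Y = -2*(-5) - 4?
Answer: -206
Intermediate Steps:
Y = 6 (Y = 10 - 4 = 6)
o*Y + 106 = -52*6 + 106 = -312 + 106 = -206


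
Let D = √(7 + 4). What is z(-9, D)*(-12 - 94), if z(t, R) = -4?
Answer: 424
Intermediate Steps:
D = √11 ≈ 3.3166
z(-9, D)*(-12 - 94) = -4*(-12 - 94) = -4*(-106) = 424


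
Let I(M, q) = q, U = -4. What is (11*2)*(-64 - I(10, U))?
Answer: -1320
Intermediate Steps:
(11*2)*(-64 - I(10, U)) = (11*2)*(-64 - 1*(-4)) = 22*(-64 + 4) = 22*(-60) = -1320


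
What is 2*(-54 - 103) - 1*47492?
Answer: -47806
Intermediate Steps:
2*(-54 - 103) - 1*47492 = 2*(-157) - 47492 = -314 - 47492 = -47806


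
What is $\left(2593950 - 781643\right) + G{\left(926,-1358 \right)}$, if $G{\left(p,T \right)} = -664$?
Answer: $1811643$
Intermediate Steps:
$\left(2593950 - 781643\right) + G{\left(926,-1358 \right)} = \left(2593950 - 781643\right) - 664 = 1812307 - 664 = 1811643$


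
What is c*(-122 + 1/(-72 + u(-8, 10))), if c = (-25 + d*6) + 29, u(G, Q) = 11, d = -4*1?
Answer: 148860/61 ≈ 2440.3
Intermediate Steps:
d = -4
c = -20 (c = (-25 - 4*6) + 29 = (-25 - 24) + 29 = -49 + 29 = -20)
c*(-122 + 1/(-72 + u(-8, 10))) = -20*(-122 + 1/(-72 + 11)) = -20*(-122 + 1/(-61)) = -20*(-122 - 1/61) = -20*(-7443/61) = 148860/61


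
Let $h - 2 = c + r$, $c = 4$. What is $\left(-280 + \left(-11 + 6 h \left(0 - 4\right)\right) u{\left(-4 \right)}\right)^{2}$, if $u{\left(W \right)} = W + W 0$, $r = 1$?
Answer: $190096$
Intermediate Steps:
$u{\left(W \right)} = W$ ($u{\left(W \right)} = W + 0 = W$)
$h = 7$ ($h = 2 + \left(4 + 1\right) = 2 + 5 = 7$)
$\left(-280 + \left(-11 + 6 h \left(0 - 4\right)\right) u{\left(-4 \right)}\right)^{2} = \left(-280 + \left(-11 + 6 \cdot 7 \left(0 - 4\right)\right) \left(-4\right)\right)^{2} = \left(-280 + \left(-11 + 42 \left(0 - 4\right)\right) \left(-4\right)\right)^{2} = \left(-280 + \left(-11 + 42 \left(-4\right)\right) \left(-4\right)\right)^{2} = \left(-280 + \left(-11 - 168\right) \left(-4\right)\right)^{2} = \left(-280 - -716\right)^{2} = \left(-280 + 716\right)^{2} = 436^{2} = 190096$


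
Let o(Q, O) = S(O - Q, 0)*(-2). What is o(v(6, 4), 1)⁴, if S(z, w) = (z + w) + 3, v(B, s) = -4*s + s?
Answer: 1048576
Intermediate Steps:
v(B, s) = -3*s
S(z, w) = 3 + w + z (S(z, w) = (w + z) + 3 = 3 + w + z)
o(Q, O) = -6 - 2*O + 2*Q (o(Q, O) = (3 + 0 + (O - Q))*(-2) = (3 + O - Q)*(-2) = -6 - 2*O + 2*Q)
o(v(6, 4), 1)⁴ = (-6 - 2*1 + 2*(-3*4))⁴ = (-6 - 2 + 2*(-12))⁴ = (-6 - 2 - 24)⁴ = (-32)⁴ = 1048576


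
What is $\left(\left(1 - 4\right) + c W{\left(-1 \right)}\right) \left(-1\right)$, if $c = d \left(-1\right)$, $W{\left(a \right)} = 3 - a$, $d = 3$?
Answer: $15$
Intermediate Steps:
$c = -3$ ($c = 3 \left(-1\right) = -3$)
$\left(\left(1 - 4\right) + c W{\left(-1 \right)}\right) \left(-1\right) = \left(\left(1 - 4\right) - 3 \left(3 - -1\right)\right) \left(-1\right) = \left(-3 - 3 \left(3 + 1\right)\right) \left(-1\right) = \left(-3 - 12\right) \left(-1\right) = \left(-15\right) \left(-1\right) = 15$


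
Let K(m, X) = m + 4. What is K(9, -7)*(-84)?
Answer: -1092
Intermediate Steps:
K(m, X) = 4 + m
K(9, -7)*(-84) = (4 + 9)*(-84) = 13*(-84) = -1092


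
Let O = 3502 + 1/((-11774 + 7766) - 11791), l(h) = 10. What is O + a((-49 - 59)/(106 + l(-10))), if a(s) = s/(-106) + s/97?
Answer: 16497617468109/4710914222 ≈ 3502.0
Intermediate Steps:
a(s) = 9*s/10282 (a(s) = s*(-1/106) + s*(1/97) = -s/106 + s/97 = 9*s/10282)
O = 55328097/15799 (O = 3502 + 1/(-4008 - 11791) = 3502 + 1/(-15799) = 3502 - 1/15799 = 55328097/15799 ≈ 3502.0)
O + a((-49 - 59)/(106 + l(-10))) = 55328097/15799 + 9*((-49 - 59)/(106 + 10))/10282 = 55328097/15799 + 9*(-108/116)/10282 = 55328097/15799 + 9*(-108*1/116)/10282 = 55328097/15799 + (9/10282)*(-27/29) = 55328097/15799 - 243/298178 = 16497617468109/4710914222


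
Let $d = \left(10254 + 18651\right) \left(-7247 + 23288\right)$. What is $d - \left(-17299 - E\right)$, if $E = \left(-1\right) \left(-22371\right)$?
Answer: $463704775$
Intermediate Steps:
$E = 22371$
$d = 463665105$ ($d = 28905 \cdot 16041 = 463665105$)
$d - \left(-17299 - E\right) = 463665105 - \left(-17299 - 22371\right) = 463665105 - -39670 = 463665105 + 39670 = 463704775$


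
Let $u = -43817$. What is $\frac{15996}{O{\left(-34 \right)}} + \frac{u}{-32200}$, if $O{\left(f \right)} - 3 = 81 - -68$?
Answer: $\frac{65216423}{611800} \approx 106.6$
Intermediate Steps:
$O{\left(f \right)} = 152$ ($O{\left(f \right)} = 3 + \left(81 - -68\right) = 3 + \left(81 + 68\right) = 3 + 149 = 152$)
$\frac{15996}{O{\left(-34 \right)}} + \frac{u}{-32200} = \frac{15996}{152} - \frac{43817}{-32200} = 15996 \cdot \frac{1}{152} - - \frac{43817}{32200} = \frac{3999}{38} + \frac{43817}{32200} = \frac{65216423}{611800}$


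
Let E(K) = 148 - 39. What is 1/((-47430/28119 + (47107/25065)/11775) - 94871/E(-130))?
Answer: -301532230101375/262955024897963576 ≈ -0.0011467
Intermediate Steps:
E(K) = 109
1/((-47430/28119 + (47107/25065)/11775) - 94871/E(-130)) = 1/((-47430/28119 + (47107/25065)/11775) - 94871/109) = 1/((-47430*1/28119 + (47107*(1/25065))*(1/11775)) - 94871*1/109) = 1/((-15810/9373 + (47107/25065)*(1/11775)) - 94871/109) = 1/((-15810/9373 + 47107/295140375) - 94871/109) = 1/(-4665727794839/2766350734875 - 94871/109) = 1/(-262955024897963576/301532230101375) = -301532230101375/262955024897963576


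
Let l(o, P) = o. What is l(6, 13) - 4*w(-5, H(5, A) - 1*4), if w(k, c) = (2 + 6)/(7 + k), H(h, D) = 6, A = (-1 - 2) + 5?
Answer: -10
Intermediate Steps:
A = 2 (A = -3 + 5 = 2)
w(k, c) = 8/(7 + k)
l(6, 13) - 4*w(-5, H(5, A) - 1*4) = 6 - 32/(7 - 5) = 6 - 32/2 = 6 - 4*4 = 6 - 16 = -10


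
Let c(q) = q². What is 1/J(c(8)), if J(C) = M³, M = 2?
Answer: ⅛ ≈ 0.12500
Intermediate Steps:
J(C) = 8 (J(C) = 2³ = 8)
1/J(c(8)) = 1/8 = ⅛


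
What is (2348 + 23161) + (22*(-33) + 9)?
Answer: 24792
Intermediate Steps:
(2348 + 23161) + (22*(-33) + 9) = 25509 + (-726 + 9) = 25509 - 717 = 24792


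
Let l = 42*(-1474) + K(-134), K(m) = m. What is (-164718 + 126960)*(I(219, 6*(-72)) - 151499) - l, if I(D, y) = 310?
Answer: 5708656304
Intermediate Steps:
l = -62042 (l = 42*(-1474) - 134 = -61908 - 134 = -62042)
(-164718 + 126960)*(I(219, 6*(-72)) - 151499) - l = (-164718 + 126960)*(310 - 151499) - 1*(-62042) = -37758*(-151189) + 62042 = 5708594262 + 62042 = 5708656304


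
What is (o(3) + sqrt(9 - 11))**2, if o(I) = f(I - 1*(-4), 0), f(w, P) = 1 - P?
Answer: (1 + I*sqrt(2))**2 ≈ -1.0 + 2.8284*I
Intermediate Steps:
o(I) = 1 (o(I) = 1 - 1*0 = 1 + 0 = 1)
(o(3) + sqrt(9 - 11))**2 = (1 + sqrt(9 - 11))**2 = (1 + sqrt(-2))**2 = (1 + I*sqrt(2))**2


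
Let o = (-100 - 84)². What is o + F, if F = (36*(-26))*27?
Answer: 8584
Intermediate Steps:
o = 33856 (o = (-184)² = 33856)
F = -25272 (F = -936*27 = -25272)
o + F = 33856 - 25272 = 8584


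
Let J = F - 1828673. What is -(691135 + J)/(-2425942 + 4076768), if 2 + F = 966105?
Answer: 171435/1650826 ≈ 0.10385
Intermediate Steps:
F = 966103 (F = -2 + 966105 = 966103)
J = -862570 (J = 966103 - 1828673 = -862570)
-(691135 + J)/(-2425942 + 4076768) = -(691135 - 862570)/(-2425942 + 4076768) = -(-171435)/1650826 = -1*(-171435/1650826) = 171435/1650826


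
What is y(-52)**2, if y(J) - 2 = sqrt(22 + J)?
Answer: (2 + I*sqrt(30))**2 ≈ -26.0 + 21.909*I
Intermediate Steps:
y(J) = 2 + sqrt(22 + J)
y(-52)**2 = (2 + sqrt(22 - 52))**2 = (2 + sqrt(-30))**2 = (2 + I*sqrt(30))**2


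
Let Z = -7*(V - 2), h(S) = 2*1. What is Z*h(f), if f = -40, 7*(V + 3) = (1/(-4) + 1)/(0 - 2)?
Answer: 283/4 ≈ 70.750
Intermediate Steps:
V = -171/56 (V = -3 + ((1/(-4) + 1)/(0 - 2))/7 = -3 + ((-1/4 + 1)/(-2))/7 = -3 + ((3/4)*(-1/2))/7 = -3 + (1/7)*(-3/8) = -3 - 3/56 = -171/56 ≈ -3.0536)
h(S) = 2
Z = 283/8 (Z = -7*(-171/56 - 2) = -7*(-283/56) = 283/8 ≈ 35.375)
Z*h(f) = (283/8)*2 = 283/4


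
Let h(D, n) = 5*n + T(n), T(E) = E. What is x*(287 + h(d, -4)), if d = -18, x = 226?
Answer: 59438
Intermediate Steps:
h(D, n) = 6*n (h(D, n) = 5*n + n = 6*n)
x*(287 + h(d, -4)) = 226*(287 + 6*(-4)) = 226*(287 - 24) = 226*263 = 59438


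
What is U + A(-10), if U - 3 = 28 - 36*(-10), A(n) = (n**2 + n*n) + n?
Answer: 581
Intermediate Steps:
A(n) = n + 2*n**2 (A(n) = (n**2 + n**2) + n = 2*n**2 + n = n + 2*n**2)
U = 391 (U = 3 + (28 - 36*(-10)) = 3 + (28 + 360) = 3 + 388 = 391)
U + A(-10) = 391 - 10*(1 + 2*(-10)) = 391 - 10*(1 - 20) = 391 - 10*(-19) = 391 + 190 = 581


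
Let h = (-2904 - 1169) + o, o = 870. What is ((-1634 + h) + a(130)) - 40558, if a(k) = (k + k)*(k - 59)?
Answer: -26935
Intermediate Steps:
a(k) = 2*k*(-59 + k) (a(k) = (2*k)*(-59 + k) = 2*k*(-59 + k))
h = -3203 (h = (-2904 - 1169) + 870 = -4073 + 870 = -3203)
((-1634 + h) + a(130)) - 40558 = ((-1634 - 3203) + 2*130*(-59 + 130)) - 40558 = (-4837 + 2*130*71) - 40558 = (-4837 + 18460) - 40558 = 13623 - 40558 = -26935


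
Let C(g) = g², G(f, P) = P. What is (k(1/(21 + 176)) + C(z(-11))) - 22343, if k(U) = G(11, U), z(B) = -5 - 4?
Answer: -4385613/197 ≈ -22262.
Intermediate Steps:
z(B) = -9
k(U) = U
(k(1/(21 + 176)) + C(z(-11))) - 22343 = (1/(21 + 176) + (-9)²) - 22343 = (1/197 + 81) - 22343 = 15958/197 - 22343 = -4385613/197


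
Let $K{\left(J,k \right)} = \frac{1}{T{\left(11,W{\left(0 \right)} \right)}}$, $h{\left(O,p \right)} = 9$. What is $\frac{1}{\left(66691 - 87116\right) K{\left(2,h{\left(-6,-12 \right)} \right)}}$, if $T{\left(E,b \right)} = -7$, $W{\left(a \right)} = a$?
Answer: $\frac{7}{20425} \approx 0.00034272$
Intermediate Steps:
$K{\left(J,k \right)} = - \frac{1}{7}$ ($K{\left(J,k \right)} = \frac{1}{-7} = - \frac{1}{7}$)
$\frac{1}{\left(66691 - 87116\right) K{\left(2,h{\left(-6,-12 \right)} \right)}} = \frac{1}{\left(66691 - 87116\right) \left(- \frac{1}{7}\right)} = \frac{1}{-20425} \left(-7\right) = \left(- \frac{1}{20425}\right) \left(-7\right) = \frac{7}{20425}$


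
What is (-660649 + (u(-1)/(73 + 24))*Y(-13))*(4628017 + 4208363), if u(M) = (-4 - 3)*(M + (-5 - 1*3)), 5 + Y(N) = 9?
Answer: -566259097462380/97 ≈ -5.8377e+12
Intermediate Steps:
Y(N) = 4 (Y(N) = -5 + 9 = 4)
u(M) = 56 - 7*M (u(M) = -7*(M + (-5 - 3)) = -7*(M - 8) = -7*(-8 + M) = 56 - 7*M)
(-660649 + (u(-1)/(73 + 24))*Y(-13))*(4628017 + 4208363) = (-660649 + ((56 - 7*(-1))/(73 + 24))*4)*(4628017 + 4208363) = (-660649 + ((56 + 7)/97)*4)*8836380 = (-660649 + (63*(1/97))*4)*8836380 = (-660649 + (63/97)*4)*8836380 = (-660649 + 252/97)*8836380 = -64082701/97*8836380 = -566259097462380/97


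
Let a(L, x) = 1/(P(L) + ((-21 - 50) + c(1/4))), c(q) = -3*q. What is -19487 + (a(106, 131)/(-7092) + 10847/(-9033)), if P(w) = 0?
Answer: -29858853917395/1532150361 ≈ -19488.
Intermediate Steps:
a(L, x) = -4/287 (a(L, x) = 1/(0 + ((-21 - 50) - 3/4)) = 1/(0 + (-71 - 3*1/4)) = 1/(0 + (-71 - 3/4)) = 1/(0 - 287/4) = 1/(-287/4) = -4/287)
-19487 + (a(106, 131)/(-7092) + 10847/(-9033)) = -19487 + (-4/287/(-7092) + 10847/(-9033)) = -19487 + (-4/287*(-1/7092) + 10847*(-1/9033)) = -19487 + (1/508851 - 10847/9033) = -19487 - 1839832588/1532150361 = -29858853917395/1532150361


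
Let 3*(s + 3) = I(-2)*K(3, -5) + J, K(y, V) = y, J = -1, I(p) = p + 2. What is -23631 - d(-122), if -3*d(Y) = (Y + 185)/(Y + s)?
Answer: -8885319/376 ≈ -23631.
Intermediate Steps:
I(p) = 2 + p
s = -10/3 (s = -3 + ((2 - 2)*3 - 1)/3 = -3 + (0*3 - 1)/3 = -3 + (0 - 1)/3 = -3 + (⅓)*(-1) = -3 - ⅓ = -10/3 ≈ -3.3333)
d(Y) = -(185 + Y)/(3*(-10/3 + Y)) (d(Y) = -(Y + 185)/(3*(Y - 10/3)) = -(185 + Y)/(3*(-10/3 + Y)))
-23631 - d(-122) = -23631 - (-185 - 1*(-122))/(-10 + 3*(-122)) = -23631 - (-185 + 122)/(-10 - 366) = -23631 - (-63)/(-376) = -23631 - (-1)*(-63)/376 = -23631 - 1*63/376 = -23631 - 63/376 = -8885319/376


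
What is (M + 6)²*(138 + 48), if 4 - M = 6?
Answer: 2976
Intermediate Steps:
M = -2 (M = 4 - 1*6 = 4 - 6 = -2)
(M + 6)²*(138 + 48) = (-2 + 6)²*(138 + 48) = 4²*186 = 16*186 = 2976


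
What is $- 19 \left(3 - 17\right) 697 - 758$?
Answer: $184644$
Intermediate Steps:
$- 19 \left(3 - 17\right) 697 - 758 = \left(-19\right) \left(-14\right) 697 - 758 = 266 \cdot 697 - 758 = 185402 - 758 = 184644$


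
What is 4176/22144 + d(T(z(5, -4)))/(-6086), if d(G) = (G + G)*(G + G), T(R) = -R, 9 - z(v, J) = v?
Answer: 749935/4211512 ≈ 0.17807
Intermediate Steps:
z(v, J) = 9 - v
d(G) = 4*G² (d(G) = (2*G)*(2*G) = 4*G²)
4176/22144 + d(T(z(5, -4)))/(-6086) = 4176/22144 + (4*(-(9 - 1*5))²)/(-6086) = 4176*(1/22144) + (4*(-(9 - 5))²)*(-1/6086) = 261/1384 + (4*(-1*4)²)*(-1/6086) = 261/1384 + (4*(-4)²)*(-1/6086) = 261/1384 + (4*16)*(-1/6086) = 261/1384 + 64*(-1/6086) = 261/1384 - 32/3043 = 749935/4211512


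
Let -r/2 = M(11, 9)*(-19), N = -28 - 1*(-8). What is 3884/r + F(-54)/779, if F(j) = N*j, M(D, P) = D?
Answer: 91502/8569 ≈ 10.678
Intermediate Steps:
N = -20 (N = -28 + 8 = -20)
F(j) = -20*j
r = 418 (r = -22*(-19) = -2*(-209) = 418)
3884/r + F(-54)/779 = 3884/418 - 20*(-54)/779 = 3884*(1/418) + 1080*(1/779) = 1942/209 + 1080/779 = 91502/8569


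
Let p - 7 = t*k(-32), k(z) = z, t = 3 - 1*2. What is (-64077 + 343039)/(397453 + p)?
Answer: 139481/198714 ≈ 0.70192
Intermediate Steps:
t = 1 (t = 3 - 2 = 1)
p = -25 (p = 7 + 1*(-32) = 7 - 32 = -25)
(-64077 + 343039)/(397453 + p) = (-64077 + 343039)/(397453 - 25) = 278962/397428 = 278962*(1/397428) = 139481/198714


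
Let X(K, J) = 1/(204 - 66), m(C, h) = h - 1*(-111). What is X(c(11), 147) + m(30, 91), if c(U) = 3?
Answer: 27877/138 ≈ 202.01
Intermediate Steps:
m(C, h) = 111 + h (m(C, h) = h + 111 = 111 + h)
X(K, J) = 1/138
X(c(11), 147) + m(30, 91) = 1/138 + (111 + 91) = 1/138 + 202 = 27877/138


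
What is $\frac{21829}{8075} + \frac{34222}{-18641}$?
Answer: $\frac{130571739}{150526075} \approx 0.86744$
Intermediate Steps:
$\frac{21829}{8075} + \frac{34222}{-18641} = 21829 \cdot \frac{1}{8075} + 34222 \left(- \frac{1}{18641}\right) = \frac{21829}{8075} - \frac{34222}{18641} = \frac{130571739}{150526075}$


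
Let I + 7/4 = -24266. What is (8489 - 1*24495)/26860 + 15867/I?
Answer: -543078151/434554510 ≈ -1.2497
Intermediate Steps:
I = -97071/4 (I = -7/4 - 24266 = -97071/4 ≈ -24268.)
(8489 - 1*24495)/26860 + 15867/I = (8489 - 1*24495)/26860 + 15867/(-97071/4) = (8489 - 24495)*(1/26860) + 15867*(-4/97071) = -16006*1/26860 - 21156/32357 = -8003/13430 - 21156/32357 = -543078151/434554510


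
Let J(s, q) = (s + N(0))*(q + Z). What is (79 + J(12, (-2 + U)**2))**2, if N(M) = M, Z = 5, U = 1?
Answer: 22801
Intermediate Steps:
J(s, q) = s*(5 + q) (J(s, q) = (s + 0)*(q + 5) = s*(5 + q))
(79 + J(12, (-2 + U)**2))**2 = (79 + 12*(5 + (-2 + 1)**2))**2 = (79 + 12*(5 + (-1)**2))**2 = (79 + 12*(5 + 1))**2 = (79 + 12*6)**2 = (79 + 72)**2 = 151**2 = 22801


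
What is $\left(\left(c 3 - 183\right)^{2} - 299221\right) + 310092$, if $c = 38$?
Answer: $15632$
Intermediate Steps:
$\left(\left(c 3 - 183\right)^{2} - 299221\right) + 310092 = \left(\left(38 \cdot 3 - 183\right)^{2} - 299221\right) + 310092 = \left(\left(114 - 183\right)^{2} - 299221\right) + 310092 = \left(\left(-69\right)^{2} - 299221\right) + 310092 = \left(4761 - 299221\right) + 310092 = -294460 + 310092 = 15632$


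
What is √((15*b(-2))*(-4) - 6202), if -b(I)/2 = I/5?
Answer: 25*I*√10 ≈ 79.057*I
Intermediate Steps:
b(I) = -2*I/5
√((15*b(-2))*(-4) - 6202) = √((15*(-⅖*(-2)))*(-4) - 6202) = √((15*(⅘))*(-4) - 6202) = √(12*(-4) - 6202) = √(-48 - 6202) = √(-6250) = 25*I*√10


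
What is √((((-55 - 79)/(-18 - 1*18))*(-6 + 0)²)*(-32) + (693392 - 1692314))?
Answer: I*√1003210 ≈ 1001.6*I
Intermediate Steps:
√((((-55 - 79)/(-18 - 1*18))*(-6 + 0)²)*(-32) + (693392 - 1692314)) = √((-134/(-18 - 18)*(-6)²)*(-32) - 998922) = √((-134/(-36)*36)*(-32) - 998922) = √((-134*(-1/36)*36)*(-32) - 998922) = √(((67/18)*36)*(-32) - 998922) = √(134*(-32) - 998922) = √(-4288 - 998922) = √(-1003210) = I*√1003210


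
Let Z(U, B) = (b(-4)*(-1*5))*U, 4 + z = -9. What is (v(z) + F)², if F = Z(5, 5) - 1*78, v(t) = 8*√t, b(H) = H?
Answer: -348 + 352*I*√13 ≈ -348.0 + 1269.2*I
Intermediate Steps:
z = -13 (z = -4 - 9 = -13)
Z(U, B) = 20*U (Z(U, B) = (-(-4)*5)*U = (-4*(-5))*U = 20*U)
F = 22 (F = 20*5 - 1*78 = 100 - 78 = 22)
(v(z) + F)² = (8*√(-13) + 22)² = (8*(I*√13) + 22)² = (8*I*√13 + 22)² = (22 + 8*I*√13)²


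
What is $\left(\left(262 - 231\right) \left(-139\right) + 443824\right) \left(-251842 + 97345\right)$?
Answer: $-67903748955$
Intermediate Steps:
$\left(\left(262 - 231\right) \left(-139\right) + 443824\right) \left(-251842 + 97345\right) = \left(31 \left(-139\right) + 443824\right) \left(-154497\right) = \left(-4309 + 443824\right) \left(-154497\right) = 439515 \left(-154497\right) = -67903748955$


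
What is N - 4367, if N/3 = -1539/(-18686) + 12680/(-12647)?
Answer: -1032669908255/236321842 ≈ -4369.8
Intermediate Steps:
N = -652424241/236321842 (N = 3*(-1539/(-18686) + 12680/(-12647)) = 3*(-1539*(-1/18686) + 12680*(-1/12647)) = 3*(1539/18686 - 12680/12647) = 3*(-217474747/236321842) = -652424241/236321842 ≈ -2.7607)
N - 4367 = -652424241/236321842 - 4367 = -1032669908255/236321842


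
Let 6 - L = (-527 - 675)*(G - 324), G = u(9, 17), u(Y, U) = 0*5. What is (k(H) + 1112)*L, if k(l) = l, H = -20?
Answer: -425270664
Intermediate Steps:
u(Y, U) = 0
G = 0
L = -389442 (L = 6 - (-527 - 675)*(0 - 324) = 6 - (-1202)*(-324) = 6 - 1*389448 = 6 - 389448 = -389442)
(k(H) + 1112)*L = (-20 + 1112)*(-389442) = 1092*(-389442) = -425270664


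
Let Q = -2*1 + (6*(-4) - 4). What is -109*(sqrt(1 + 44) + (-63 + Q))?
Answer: 10137 - 327*sqrt(5) ≈ 9405.8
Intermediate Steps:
Q = -30 (Q = -2 + (-24 - 4) = -2 - 28 = -30)
-109*(sqrt(1 + 44) + (-63 + Q)) = -109*(sqrt(1 + 44) + (-63 - 30)) = -109*(sqrt(45) - 93) = -109*(3*sqrt(5) - 93) = -109*(-93 + 3*sqrt(5)) = 10137 - 327*sqrt(5)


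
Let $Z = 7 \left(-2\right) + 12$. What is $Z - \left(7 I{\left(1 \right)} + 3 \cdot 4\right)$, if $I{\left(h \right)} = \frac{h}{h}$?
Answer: $-21$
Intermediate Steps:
$Z = -2$ ($Z = -14 + 12 = -2$)
$I{\left(h \right)} = 1$
$Z - \left(7 I{\left(1 \right)} + 3 \cdot 4\right) = -2 - \left(7 \cdot 1 + 3 \cdot 4\right) = -2 - \left(7 + 12\right) = -2 - 19 = -21$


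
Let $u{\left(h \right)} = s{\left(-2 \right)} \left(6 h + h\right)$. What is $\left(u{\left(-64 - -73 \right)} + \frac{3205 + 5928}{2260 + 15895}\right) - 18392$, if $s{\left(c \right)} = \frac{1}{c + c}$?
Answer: $- \frac{1336734273}{72620} \approx -18407.0$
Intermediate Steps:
$s{\left(c \right)} = \frac{1}{2 c}$
$u{\left(h \right)} = - \frac{7 h}{4}$ ($u{\left(h \right)} = \frac{1}{2 \left(-2\right)} \left(6 h + h\right) = \frac{1}{2} \left(- \frac{1}{2}\right) 7 h = - \frac{7 h}{4}$)
$\left(u{\left(-64 - -73 \right)} + \frac{3205 + 5928}{2260 + 15895}\right) - 18392 = \left(- \frac{7 \left(-64 - -73\right)}{4} + \frac{3205 + 5928}{2260 + 15895}\right) - 18392 = \left(- \frac{7 \left(-64 + 73\right)}{4} + \frac{9133}{18155}\right) - 18392 = \left(\left(- \frac{7}{4}\right) 9 + 9133 \cdot \frac{1}{18155}\right) - 18392 = \left(- \frac{63}{4} + \frac{9133}{18155}\right) - 18392 = - \frac{1107233}{72620} - 18392 = - \frac{1336734273}{72620}$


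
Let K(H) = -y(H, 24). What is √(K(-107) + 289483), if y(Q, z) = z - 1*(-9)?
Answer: 5*√11578 ≈ 538.01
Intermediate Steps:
y(Q, z) = 9 + z (y(Q, z) = z + 9 = 9 + z)
K(H) = -33 (K(H) = -(9 + 24) = -1*33 = -33)
√(K(-107) + 289483) = √(-33 + 289483) = √289450 = 5*√11578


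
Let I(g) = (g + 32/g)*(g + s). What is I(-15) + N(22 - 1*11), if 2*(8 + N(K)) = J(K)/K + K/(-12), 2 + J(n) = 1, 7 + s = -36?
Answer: 433501/440 ≈ 985.23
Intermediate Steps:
s = -43 (s = -7 - 36 = -43)
J(n) = -1 (J(n) = -2 + 1 = -1)
I(g) = (-43 + g)*(g + 32/g) (I(g) = (g + 32/g)*(g - 43) = (g + 32/g)*(-43 + g) = (-43 + g)*(g + 32/g))
N(K) = -8 - 1/(2*K) - K/24 (N(K) = -8 + (-1/K + K/(-12))/2 = -8 + (-1/K + K*(-1/12))/2 = -8 + (-1/K - K/12)/2 = -8 + (-1/(2*K) - K/24) = -8 - 1/(2*K) - K/24)
I(-15) + N(22 - 1*11) = (32 + (-15)² - 1376/(-15) - 43*(-15)) + (-12 + (22 - 1*11)*(-192 - (22 - 1*11)))/(24*(22 - 1*11)) = (32 + 225 - 1376*(-1/15) + 645) + (-12 + (22 - 11)*(-192 - (22 - 11)))/(24*(22 - 11)) = (32 + 225 + 1376/15 + 645) + (1/24)*(-12 + 11*(-192 - 1*11))/11 = 14906/15 + (1/24)*(1/11)*(-12 + 11*(-192 - 11)) = 14906/15 + (1/24)*(1/11)*(-12 + 11*(-203)) = 14906/15 + (1/24)*(1/11)*(-12 - 2233) = 14906/15 + (1/24)*(1/11)*(-2245) = 14906/15 - 2245/264 = 433501/440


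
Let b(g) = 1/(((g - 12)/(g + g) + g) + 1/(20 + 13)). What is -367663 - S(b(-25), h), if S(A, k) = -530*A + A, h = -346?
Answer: -14699671927/39979 ≈ -3.6769e+5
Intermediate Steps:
b(g) = 1/(1/33 + g + (-12 + g)/(2*g)) (b(g) = 1/(((-12 + g)/((2*g)) + g) + 1/33) = 1/(((-12 + g)*(1/(2*g)) + g) + 1/33) = 1/(((-12 + g)/(2*g) + g) + 1/33) = 1/((g + (-12 + g)/(2*g)) + 1/33) = 1/(1/33 + g + (-12 + g)/(2*g)))
S(A, k) = -529*A
-367663 - S(b(-25), h) = -367663 - (-529)*66*(-25)/(-396 + 35*(-25) + 66*(-25)**2) = -367663 - (-529)*66*(-25)/(-396 - 875 + 66*625) = -367663 - (-529)*66*(-25)/(-396 - 875 + 41250) = -367663 - (-529)*66*(-25)/39979 = -367663 - (-529)*66*(-25)*(1/39979) = -367663 - (-529)*(-1650)/39979 = -367663 - 1*872850/39979 = -367663 - 872850/39979 = -14699671927/39979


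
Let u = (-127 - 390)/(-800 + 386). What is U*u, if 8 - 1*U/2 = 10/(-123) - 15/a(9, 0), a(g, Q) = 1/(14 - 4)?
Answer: 10052548/25461 ≈ 394.82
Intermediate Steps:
a(g, Q) = ⅒ (a(g, Q) = 1/10 = ⅒)
U = 38888/123 (U = 16 - 2*(10/(-123) - 15/⅒) = 16 - 2*(10*(-1/123) - 15*10) = 16 - 2*(-10/123 - 150) = 16 - 2*(-18460/123) = 16 + 36920/123 = 38888/123 ≈ 316.16)
u = 517/414 (u = -517/(-414) = -517*(-1/414) = 517/414 ≈ 1.2488)
U*u = (38888/123)*(517/414) = 10052548/25461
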